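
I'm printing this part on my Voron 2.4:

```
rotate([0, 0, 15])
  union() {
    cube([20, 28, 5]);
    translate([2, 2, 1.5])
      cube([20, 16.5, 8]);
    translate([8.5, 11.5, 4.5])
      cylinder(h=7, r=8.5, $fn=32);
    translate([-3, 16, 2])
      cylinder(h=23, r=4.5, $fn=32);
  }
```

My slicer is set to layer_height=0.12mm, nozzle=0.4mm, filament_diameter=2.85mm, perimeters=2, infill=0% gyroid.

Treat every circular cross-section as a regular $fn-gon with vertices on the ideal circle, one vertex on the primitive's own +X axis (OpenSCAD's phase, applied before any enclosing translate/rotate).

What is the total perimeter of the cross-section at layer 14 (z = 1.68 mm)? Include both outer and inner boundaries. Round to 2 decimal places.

100.00 mm

At z = 1.68 mm: the 20×28 cube contributes its full rectangle (perimeter 96.00 mm); the cube at (2, 2) (footprint 20×16.5) is included at this height (perimeter 73.00 mm); the cylinder at (8.5, 11.5) does not reach this height (z outside [4.5, 11.5]); the cylinder at (-3, 16) does not reach this height (z outside [2, 25]); Combining (union): the regions partially overlap (shared area 297.00 mm²), so the edge portions inside another operand are dropped and the merged outline is re-measured after clipping — boundary = 100.00 mm; (whole slice rotated 15° about Z — lengths, areas and connectivity unchanged). Overall, the cross-section is a single solid region. Total boundary length (outer) = 100.00 mm.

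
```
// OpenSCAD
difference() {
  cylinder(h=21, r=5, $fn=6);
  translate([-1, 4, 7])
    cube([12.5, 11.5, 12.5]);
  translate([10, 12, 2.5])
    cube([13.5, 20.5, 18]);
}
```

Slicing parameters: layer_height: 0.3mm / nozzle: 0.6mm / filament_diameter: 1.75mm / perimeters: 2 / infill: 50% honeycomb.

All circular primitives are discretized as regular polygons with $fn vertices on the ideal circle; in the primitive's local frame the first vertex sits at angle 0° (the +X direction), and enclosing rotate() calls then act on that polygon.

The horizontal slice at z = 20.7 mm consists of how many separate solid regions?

1

At z = 20.7 mm: the cylinder: section is a regular 6-gon, circumradius r=5; the cube at (-1, 4) is not intersected at this z (z outside [7, 19.5]); the cube at (10, 12) does not reach this height (z outside [2.5, 20.5]); Taking the first minus the rest: none of the subtracted shapes is present at this height, so the r=5 cylinder is unchanged — 1 connected region. The result has 1 disconnected region.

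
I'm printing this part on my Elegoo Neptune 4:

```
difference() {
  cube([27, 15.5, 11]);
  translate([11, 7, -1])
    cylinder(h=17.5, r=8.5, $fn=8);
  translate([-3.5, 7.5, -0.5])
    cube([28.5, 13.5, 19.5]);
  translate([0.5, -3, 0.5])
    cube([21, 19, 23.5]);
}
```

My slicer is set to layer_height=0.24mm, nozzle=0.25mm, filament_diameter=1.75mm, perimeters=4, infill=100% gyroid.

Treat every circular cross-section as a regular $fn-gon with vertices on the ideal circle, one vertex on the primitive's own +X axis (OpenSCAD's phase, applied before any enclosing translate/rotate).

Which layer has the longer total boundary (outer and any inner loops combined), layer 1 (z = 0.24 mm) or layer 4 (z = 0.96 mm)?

layer 1 (z = 0.24 mm)

Layer 1 (z = 0.24): the cube is present — its section is the full 27×15.5 rectangle (perimeter 85.00 mm); the r=8.5 cylinder at (11, 7) contributes a regular 8-gon of circumradius 8.5 (perimeter = 2·8·8.500·sin(180°/8) = 52.04 mm); the cube at (-3.5, 7.5) (footprint 28.5×13.5) is included at this height (perimeter 84.00 mm); the cube at (0.5, -3) is not intersected at this z (z outside [0.5, 24]); Subtracting the remaining from the first: starting from the 27×15.5 cube, the r=8.5 cylinder at (11, 7) partially overlaps it — only the 198.92 mm² overlap (of its 204.35 mm²) is removed, clipping the outline; the 28.5×13.5 cube at (-3.5, 7.5) partially overlaps it — only the 106.22 mm² overlap (of its 384.75 mm²) is removed, clipping the outline — boundary = 80.44 mm. So its perimeter = 80.44 mm. Layer 4 (z = 0.96): the cube (footprint 27×15.5) is included at this height (perimeter 85.00 mm); the r=8.5 cylinder at (11, 7) gives a regular 8-gon of circumradius 8.5 (constant along its height) (perimeter = 2·8·8.500·sin(180°/8) = 52.04 mm); the cube at (-3.5, 7.5) (footprint 28.5×13.5) is included at this height (perimeter 84.00 mm); the 21×19 cube at (0.5, -3) contributes its full rectangle (perimeter 80.00 mm); Taking the first minus the rest: starting from the 27×15.5 cube, the r=8.5 cylinder at (11, 7) partially overlaps it — only the 198.92 mm² overlap (of its 204.35 mm²) is removed, clipping the outline; the 28.5×13.5 cube at (-3.5, 7.5) partially overlaps it — only the 106.22 mm² overlap (of its 384.75 mm²) is removed, clipping the outline; the 21×19 cube at (0.5, -3) partially overlaps it — only the 52.36 mm² overlap (of its 399.00 mm²) is removed, clipping the outline — boundary = 58.00 mm. So its perimeter = 58.00 mm. Layer 1 is larger (80.44 vs 58.00 mm).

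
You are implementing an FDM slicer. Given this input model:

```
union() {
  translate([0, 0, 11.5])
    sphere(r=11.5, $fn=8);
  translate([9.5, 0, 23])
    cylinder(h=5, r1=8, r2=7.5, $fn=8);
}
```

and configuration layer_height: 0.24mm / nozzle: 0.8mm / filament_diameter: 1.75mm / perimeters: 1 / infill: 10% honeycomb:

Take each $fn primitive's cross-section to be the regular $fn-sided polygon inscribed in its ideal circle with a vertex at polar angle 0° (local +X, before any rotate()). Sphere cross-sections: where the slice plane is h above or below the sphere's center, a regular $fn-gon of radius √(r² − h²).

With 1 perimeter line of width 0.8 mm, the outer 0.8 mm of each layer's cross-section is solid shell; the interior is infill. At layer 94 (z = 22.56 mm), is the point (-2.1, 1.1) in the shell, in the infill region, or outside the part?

shell

At z = 22.56 mm: the r=11.5 sphere slices to a regular 8-gon of circumradius 3.151 (√(r²−h²) with h=11.06 from center); the cone at (9.5, 0) does not reach this height (z outside [23, 28]); Merging all regions: only the r=11.5 sphere is present, so the union is just that shape — 1 connected region. Overall, the cross-section is a single solid region. The nearest boundary edge runs (-2.23, 2.23)→(-3.15, 0.00); distance from the point to it = 0.55 mm. The point is inside the cross-section, 0.55 mm from the nearest boundary — within the 0.8 mm shell band (1 × 0.8).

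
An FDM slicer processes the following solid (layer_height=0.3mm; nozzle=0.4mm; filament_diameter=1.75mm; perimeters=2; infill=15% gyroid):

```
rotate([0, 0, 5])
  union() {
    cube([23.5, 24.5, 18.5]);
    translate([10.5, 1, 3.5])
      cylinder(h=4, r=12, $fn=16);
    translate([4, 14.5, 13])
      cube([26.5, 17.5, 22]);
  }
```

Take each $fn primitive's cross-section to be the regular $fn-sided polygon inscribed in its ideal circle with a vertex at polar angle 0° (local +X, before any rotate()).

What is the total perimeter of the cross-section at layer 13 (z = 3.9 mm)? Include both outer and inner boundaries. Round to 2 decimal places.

109.40 mm

At z = 3.9 mm: the 23.5×24.5 cube contributes its full rectangle (perimeter 96.00 mm); the cylinder at (10.5, 1): section is a regular 16-gon, circumradius r=12 (perimeter = 2·16·12.000·sin(180°/16) = 74.91 mm); the cube at (4, 14.5) is absent (z outside [13, 35]); Taking the union: the regions partially overlap (shared area 237.78 mm²), so the edge portions inside another operand are dropped and the merged outline is re-measured after clipping — boundary = 109.40 mm; (whole slice rotated 5° about Z — lengths, areas and connectivity unchanged). Overall, the cross-section is a single solid region. Total boundary length (outer) = 109.40 mm.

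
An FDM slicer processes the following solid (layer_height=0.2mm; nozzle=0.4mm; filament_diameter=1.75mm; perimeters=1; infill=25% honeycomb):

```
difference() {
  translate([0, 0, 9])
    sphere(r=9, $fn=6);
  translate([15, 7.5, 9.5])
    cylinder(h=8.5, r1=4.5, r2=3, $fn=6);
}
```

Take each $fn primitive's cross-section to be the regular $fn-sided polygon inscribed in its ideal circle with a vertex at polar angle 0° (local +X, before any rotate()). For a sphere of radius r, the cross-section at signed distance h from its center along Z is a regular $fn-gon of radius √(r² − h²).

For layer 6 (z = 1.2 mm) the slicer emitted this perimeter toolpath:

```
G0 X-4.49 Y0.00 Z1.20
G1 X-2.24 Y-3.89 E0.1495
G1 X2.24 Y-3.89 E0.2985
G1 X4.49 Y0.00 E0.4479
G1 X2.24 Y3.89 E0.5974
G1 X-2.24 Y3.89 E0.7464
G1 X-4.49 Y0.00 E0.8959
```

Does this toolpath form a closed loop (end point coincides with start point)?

Start point (G0): (-4.49, 0.00). End point (last G1): the path returns to the start — closed.

yes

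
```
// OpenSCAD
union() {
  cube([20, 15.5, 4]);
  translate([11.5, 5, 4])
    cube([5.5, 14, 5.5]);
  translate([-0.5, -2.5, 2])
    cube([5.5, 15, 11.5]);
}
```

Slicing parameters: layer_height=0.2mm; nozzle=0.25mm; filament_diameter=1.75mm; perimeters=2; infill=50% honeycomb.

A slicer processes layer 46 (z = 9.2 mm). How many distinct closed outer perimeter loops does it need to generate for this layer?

At z = 9.2 mm: the cube is absent (z outside [0, 4]); the cube at (11.5, 5) is present — its section is the full 5.5×14 rectangle; the 5.5×15 cube at (-0.5, -2.5) contributes its full rectangle; Combining (union): the 2 present regions are separate (no shared area or edge), so areas and boundary lengths simply add and each stays a separate island — 2 connected regions. The result has 2 disconnected regions.

2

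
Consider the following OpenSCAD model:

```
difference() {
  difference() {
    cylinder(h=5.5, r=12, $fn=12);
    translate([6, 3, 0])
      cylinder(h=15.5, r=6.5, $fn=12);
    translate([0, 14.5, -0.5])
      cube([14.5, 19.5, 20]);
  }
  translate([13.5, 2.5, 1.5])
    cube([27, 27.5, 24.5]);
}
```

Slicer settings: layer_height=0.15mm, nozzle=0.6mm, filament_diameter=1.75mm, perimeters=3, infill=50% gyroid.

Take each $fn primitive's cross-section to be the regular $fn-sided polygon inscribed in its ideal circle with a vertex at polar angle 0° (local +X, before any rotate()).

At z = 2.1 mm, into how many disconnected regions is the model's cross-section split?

1

At z = 2.1 mm: the cylinder: section is a regular 12-gon, circumradius r=12; the r=6.5 cylinder at (6, 3) gives a regular 12-gon of circumradius 6.5 (constant along its height); the cube at (0, 14.5) (footprint 14.5×19.5) is included at this height; After the difference (first − rest): starting from the r=12 cylinder, the r=6.5 cylinder at (6, 3) partially overlaps it — only the 116.96 mm² overlap (of its 126.75 mm²) is removed, clipping the outline; the 14.5×19.5 cube at (0, 14.5) misses the remaining region (no effect) — 1 connected region; the cube at (13.5, 2.5) is present — its section is the full 27×27.5 rectangle; After the difference (first − rest): starting from that combined region, the 27×27.5 cube at (13.5, 2.5) misses the remaining region (no effect) — 1 connected region. The result has 1 disconnected region.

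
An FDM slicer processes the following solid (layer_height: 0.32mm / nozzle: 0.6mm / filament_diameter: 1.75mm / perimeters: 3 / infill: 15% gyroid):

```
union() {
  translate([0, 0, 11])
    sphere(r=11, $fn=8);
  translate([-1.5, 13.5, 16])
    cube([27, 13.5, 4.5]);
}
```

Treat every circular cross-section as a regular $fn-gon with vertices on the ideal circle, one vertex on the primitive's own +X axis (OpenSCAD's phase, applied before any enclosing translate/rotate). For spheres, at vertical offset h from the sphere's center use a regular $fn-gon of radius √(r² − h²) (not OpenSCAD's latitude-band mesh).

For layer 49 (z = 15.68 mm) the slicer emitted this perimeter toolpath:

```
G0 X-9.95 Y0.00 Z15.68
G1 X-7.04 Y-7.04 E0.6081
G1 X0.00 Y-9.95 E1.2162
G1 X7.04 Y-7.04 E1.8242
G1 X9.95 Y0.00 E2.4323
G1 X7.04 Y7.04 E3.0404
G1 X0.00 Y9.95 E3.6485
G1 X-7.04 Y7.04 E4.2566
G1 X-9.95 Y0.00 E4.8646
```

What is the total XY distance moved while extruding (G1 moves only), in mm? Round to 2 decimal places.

60.94 mm

Sum the Euclidean lengths of each G1 segment: total = 60.94 mm.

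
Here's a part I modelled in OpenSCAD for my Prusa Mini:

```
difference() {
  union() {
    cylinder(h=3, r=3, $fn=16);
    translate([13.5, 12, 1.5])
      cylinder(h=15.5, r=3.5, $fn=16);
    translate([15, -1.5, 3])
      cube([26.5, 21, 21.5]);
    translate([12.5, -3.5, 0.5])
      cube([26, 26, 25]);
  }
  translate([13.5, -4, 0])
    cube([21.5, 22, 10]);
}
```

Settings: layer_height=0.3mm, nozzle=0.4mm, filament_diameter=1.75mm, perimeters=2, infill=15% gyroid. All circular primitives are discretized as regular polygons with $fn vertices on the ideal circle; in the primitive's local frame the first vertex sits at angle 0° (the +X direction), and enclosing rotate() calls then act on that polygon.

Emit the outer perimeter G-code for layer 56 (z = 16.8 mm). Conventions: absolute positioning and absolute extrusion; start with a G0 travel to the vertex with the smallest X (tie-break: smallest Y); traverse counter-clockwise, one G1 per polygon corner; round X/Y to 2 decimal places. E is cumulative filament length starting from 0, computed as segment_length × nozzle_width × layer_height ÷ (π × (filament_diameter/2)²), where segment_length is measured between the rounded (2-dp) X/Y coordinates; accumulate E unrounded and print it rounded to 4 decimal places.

G0 X10.00 Y12.00 Z16.80
G1 X10.27 Y10.66 E0.0682
G1 X11.03 Y9.53 E0.1361
G1 X12.16 Y8.77 E0.2041
G1 X12.50 Y8.70 E0.2214
G1 X12.50 Y-3.50 E0.8301
G1 X38.50 Y-3.50 E2.1272
G1 X38.50 Y-1.50 E2.2270
G1 X41.50 Y-1.50 E2.3767
G1 X41.50 Y19.50 E3.4243
G1 X38.50 Y19.50 E3.5740
G1 X38.50 Y22.50 E3.7237
G1 X12.50 Y22.50 E5.0208
G1 X12.50 Y15.30 E5.3800
G1 X12.16 Y15.23 E5.3974
G1 X11.03 Y14.47 E5.4653
G1 X10.27 Y13.34 E5.5332
G1 X10.00 Y12.00 E5.6014

At z = 16.8 mm: the cylinder does not reach this height (z outside [0, 3]); the r=3.5 cylinder at (13.5, 12) gives a regular 16-gon of circumradius 3.5 (constant along its height); the 26.5×21 cube at (15, -1.5) contributes its full rectangle; the 26×26 cube at (12.5, -3.5) contributes its full rectangle; Combining (union): the regions partially overlap (shared area 519.05 mm²), so overlapping operands fuse into one piece — 1 connected region; the cube at (13.5, -4) is not intersected at this z (z outside [0, 10]); Taking the first minus the rest: none of the subtracted shapes is present at this height, so the result so far is unchanged — 1 connected region. The outline is a single polygon with 17 vertices. Extrusion per mm of travel: 0.4 × 0.3 / (π × 0.875²) = 0.049890. Accumulating E over each segment gives final E = 5.6014.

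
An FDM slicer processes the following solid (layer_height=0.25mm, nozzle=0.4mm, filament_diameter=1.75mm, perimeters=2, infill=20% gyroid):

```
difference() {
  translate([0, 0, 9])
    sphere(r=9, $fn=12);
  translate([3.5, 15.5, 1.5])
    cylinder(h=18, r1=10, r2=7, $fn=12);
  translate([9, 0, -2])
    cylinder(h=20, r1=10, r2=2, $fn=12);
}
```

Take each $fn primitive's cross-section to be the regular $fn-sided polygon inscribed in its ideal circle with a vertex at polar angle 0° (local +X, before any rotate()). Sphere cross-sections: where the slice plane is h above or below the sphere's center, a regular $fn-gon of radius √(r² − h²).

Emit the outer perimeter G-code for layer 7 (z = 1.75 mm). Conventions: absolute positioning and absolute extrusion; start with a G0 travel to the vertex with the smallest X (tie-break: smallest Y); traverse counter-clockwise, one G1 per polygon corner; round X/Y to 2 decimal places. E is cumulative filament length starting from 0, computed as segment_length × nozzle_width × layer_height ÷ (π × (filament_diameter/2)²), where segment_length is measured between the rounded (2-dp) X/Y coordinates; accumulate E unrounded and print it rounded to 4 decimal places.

At z = 1.75 mm: the sphere: section is a regular 12-gon, circumradius = √(r²−h²) = √(9²−7.25²) = 5.333; the cone at (3.5, 15.5) contributes a regular 12-gon of circumradius 9.958 (interpolated between r1=10 and r2=7 at t=0.014); the cone at (9, 0): at t=0.188 of its height the radius interpolates to r₁+(r₂−r₁)t = 8.500, giving a regular 12-gon of that circumradius; Taking the first minus the rest: starting from the r=9 sphere, the cone at (3.5, 15.5) misses the remaining region (no effect); the cone at (9, 0) partially overlaps it — only the 30.41 mm² overlap (of its 216.75 mm²) is removed, clipping the outline — 1 connected region. The outline is a single polygon with 12 vertices. Extrusion per mm of travel: 0.4 × 0.25 / (π × 0.875²) = 0.041575. Accumulating E over each segment gives final E = 1.2996.

G0 X-5.33 Y0.00 Z1.75
G1 X-4.62 Y-2.67 E0.1149
G1 X-2.67 Y-4.62 E0.2295
G1 X0.00 Y-5.33 E0.3444
G1 X2.15 Y-4.76 E0.4369
G1 X1.64 Y-4.25 E0.4668
G1 X0.50 Y0.00 E0.6498
G1 X1.64 Y4.25 E0.8327
G1 X2.15 Y4.76 E0.8627
G1 X0.00 Y5.33 E0.9552
G1 X-2.67 Y4.62 E1.0700
G1 X-4.62 Y2.67 E1.1847
G1 X-5.33 Y0.00 E1.2996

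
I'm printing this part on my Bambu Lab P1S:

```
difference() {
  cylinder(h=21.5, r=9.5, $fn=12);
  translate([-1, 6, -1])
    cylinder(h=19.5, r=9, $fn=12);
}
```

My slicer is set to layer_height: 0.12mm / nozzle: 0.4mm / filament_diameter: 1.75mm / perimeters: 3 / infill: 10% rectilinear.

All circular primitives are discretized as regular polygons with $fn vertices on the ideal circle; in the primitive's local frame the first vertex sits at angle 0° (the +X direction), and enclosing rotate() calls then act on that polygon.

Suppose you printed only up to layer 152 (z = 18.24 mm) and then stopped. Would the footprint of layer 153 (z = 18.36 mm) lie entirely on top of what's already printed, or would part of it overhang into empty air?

entirely on top

Compare the two slices. At z = 18.24: the r=9.5 cylinder gives a regular 12-gon of circumradius 9.5 (constant along its height) (area = (12/2)·9.500²·sin(360°/12) = 270.75 mm²); the r=9 cylinder at (-1, 6) contributes a regular 12-gon of circumradius 9 (area = (12/2)·9.000²·sin(360°/12) = 243.00 mm²); Taking the first minus the rest: starting from the r=9.5 cylinder (270.75 mm²), the r=9 cylinder at (-1, 6) partially overlaps it — only the 148.54 mm² overlap (of its 243.00 mm²) is removed, clipping the outline — area = 122.21 mm². At z = 18.36: the cylinder: section is a regular 12-gon, circumradius r=9.5 (area = (12/2)·9.500²·sin(360°/12) = 270.75 mm²); the cylinder at (-1, 6): section is a regular 12-gon, circumradius r=9 (area = (12/2)·9.000²·sin(360°/12) = 243.00 mm²); Taking the first minus the rest: starting from the r=9.5 cylinder (270.75 mm²), the r=9 cylinder at (-1, 6) partially overlaps it — only the 148.54 mm² overlap (of its 243.00 mm²) is removed, clipping the outline — area = 122.21 mm². Checking containment: the cross-section at z = 18.36 is a subset of the cross-section at z = 18.24.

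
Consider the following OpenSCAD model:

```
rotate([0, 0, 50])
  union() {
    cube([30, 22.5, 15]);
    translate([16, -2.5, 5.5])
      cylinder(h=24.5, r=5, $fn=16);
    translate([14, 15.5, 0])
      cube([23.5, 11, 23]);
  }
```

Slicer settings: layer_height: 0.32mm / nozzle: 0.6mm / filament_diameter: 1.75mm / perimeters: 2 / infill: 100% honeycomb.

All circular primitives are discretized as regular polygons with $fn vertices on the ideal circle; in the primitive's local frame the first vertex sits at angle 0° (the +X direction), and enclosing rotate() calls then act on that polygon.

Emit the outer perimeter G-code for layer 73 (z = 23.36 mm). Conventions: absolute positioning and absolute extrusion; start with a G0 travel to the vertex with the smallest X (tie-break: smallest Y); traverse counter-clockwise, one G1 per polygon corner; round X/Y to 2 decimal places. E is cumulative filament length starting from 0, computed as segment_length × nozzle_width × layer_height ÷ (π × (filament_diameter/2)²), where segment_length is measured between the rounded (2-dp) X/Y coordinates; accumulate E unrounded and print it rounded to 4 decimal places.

G0 X7.22 Y10.21 Z23.36
G1 X7.76 Y8.34 E0.1554
G1 X8.99 Y6.82 E0.3115
G1 X10.70 Y5.88 E0.4672
G1 X12.64 Y5.67 E0.6230
G1 X14.51 Y6.21 E0.7784
G1 X16.03 Y7.44 E0.9344
G1 X16.97 Y9.15 E1.0902
G1 X17.18 Y11.09 E1.2460
G1 X16.63 Y12.96 E1.4016
G1 X15.41 Y14.48 E1.5571
G1 X13.70 Y15.42 E1.7129
G1 X11.76 Y15.63 E1.8687
G1 X9.89 Y15.08 E2.0243
G1 X8.37 Y13.86 E2.1798
G1 X7.43 Y12.15 E2.3356
G1 X7.22 Y10.21 E2.4914

At z = 23.36 mm: the cube does not reach this height (z outside [0, 15]); the r=5 cylinder at (16, -2.5) gives a regular 16-gon of circumradius 5 (constant along its height); the cube at (14, 15.5) does not reach this height (z outside [0, 23]); Merging all regions: only the r=5 cylinder at (16, -2.5) is present, so the union is just that shape — 1 connected region; (whole slice rotated 50° about Z — lengths, areas and connectivity unchanged). The outline is a single polygon with 16 vertices. Extrusion per mm of travel: 0.6 × 0.32 / (π × 0.875²) = 0.079824. Accumulating E over each segment gives final E = 2.4914.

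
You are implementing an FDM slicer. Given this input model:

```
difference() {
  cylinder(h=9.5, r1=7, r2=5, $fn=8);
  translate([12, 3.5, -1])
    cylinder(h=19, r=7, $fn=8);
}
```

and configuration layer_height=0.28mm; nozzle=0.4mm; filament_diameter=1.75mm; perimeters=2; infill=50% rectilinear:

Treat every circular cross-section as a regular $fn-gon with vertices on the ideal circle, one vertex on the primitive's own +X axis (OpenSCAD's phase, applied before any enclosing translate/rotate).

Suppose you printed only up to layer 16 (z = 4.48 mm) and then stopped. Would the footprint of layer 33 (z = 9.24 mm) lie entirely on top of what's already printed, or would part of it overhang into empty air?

Compare the two slices. At z = 4.48: the cone: at t=0.472 of its height the radius interpolates to r₁+(r₂−r₁)t = 6.057, giving a regular 8-gon of that circumradius (area = (8/2)·6.057²·sin(360°/8) = 103.76 mm²); the r=7 cylinder at (12, 3.5) gives a regular 8-gon of circumradius 7 (constant along its height) (area = (8/2)·7.000²·sin(360°/8) = 138.59 mm²); Taking the first minus the rest: starting from the cone (103.76 mm²), the r=7 cylinder at (12, 3.5) misses the remaining region (no effect) — area = 103.76 mm². At z = 9.24: the cone contributes a regular 8-gon of circumradius 5.055 (interpolated between r1=7 and r2=5 at t=0.973) (area = (8/2)·5.055²·sin(360°/8) = 72.27 mm²); the cylinder at (12, 3.5): section is a regular 8-gon, circumradius r=7 (area = (8/2)·7.000²·sin(360°/8) = 138.59 mm²); After the difference (first − rest): starting from the cone (72.27 mm²), the r=7 cylinder at (12, 3.5) misses the remaining region (no effect) — area = 72.27 mm². Checking containment: the cross-section at z = 9.24 is a subset of the cross-section at z = 4.48.

entirely on top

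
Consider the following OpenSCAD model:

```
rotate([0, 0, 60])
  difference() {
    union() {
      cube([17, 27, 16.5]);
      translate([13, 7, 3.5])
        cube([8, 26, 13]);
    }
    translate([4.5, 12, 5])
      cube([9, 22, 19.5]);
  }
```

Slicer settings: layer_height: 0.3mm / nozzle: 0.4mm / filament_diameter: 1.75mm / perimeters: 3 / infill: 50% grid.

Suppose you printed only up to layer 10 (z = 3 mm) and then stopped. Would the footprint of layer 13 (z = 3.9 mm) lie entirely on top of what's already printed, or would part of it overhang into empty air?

part overhangs

Compare the two slices. At z = 3: the 17×27 cube contributes its full rectangle (area 459.00 mm²); the cube at (13, 7) is absent (z outside [3.5, 16.5]); Merging all regions: only the 17×27 cube is present, so the union is just that shape — area = 459.00 mm²; the cube at (4.5, 12) is not intersected at this z (z outside [5, 24.5]); After the difference (first − rest): none of the subtracted shapes is present at this height, so that combined region is unchanged — area = 459.00 mm²; (whole slice rotated 60° about Z — lengths, areas and connectivity unchanged). At z = 3.9: the cube is present — its section is the full 17×27 rectangle (area 459.00 mm²); the cube at (13, 7) (footprint 8×26) is included at this height (area 208.00 mm²); Taking the union: the regions partially overlap — summed areas 667.00 mm² minus the doubly-counted overlap 80.00 mm² gives 587.00 mm² — area = 587.00 mm²; the cube at (4.5, 12) does not reach this height (z outside [5, 24.5]); After the difference (first − rest): none of the subtracted shapes is present at this height, so that combined region is unchanged — area = 587.00 mm²; (rotated 60° about Z; rotation is an isometry so areas/perimeters/island counts are preserved). Checking containment: at z = 3.9 the cross-section extends beyond the z = 3 cross-section by about 128.00 mm².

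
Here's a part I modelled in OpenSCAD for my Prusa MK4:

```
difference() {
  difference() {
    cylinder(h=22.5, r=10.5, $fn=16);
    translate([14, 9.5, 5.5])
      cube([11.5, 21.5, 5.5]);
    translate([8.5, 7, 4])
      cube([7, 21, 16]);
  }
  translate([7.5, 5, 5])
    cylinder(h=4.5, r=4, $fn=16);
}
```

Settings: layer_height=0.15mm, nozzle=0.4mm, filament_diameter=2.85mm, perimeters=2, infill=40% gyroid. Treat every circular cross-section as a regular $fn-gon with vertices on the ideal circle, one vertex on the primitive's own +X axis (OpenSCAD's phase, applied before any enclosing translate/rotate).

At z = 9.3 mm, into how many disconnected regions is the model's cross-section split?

1

At z = 9.3 mm: the cylinder: section is a regular 16-gon, circumradius r=10.5; the 11.5×21.5 cube at (14, 9.5) contributes its full rectangle; the cube at (8.5, 7) (footprint 7×21) is included at this height; Subtracting the remaining from the first: starting from the r=10.5 cylinder, the 11.5×21.5 cube at (14, 9.5) misses the remaining region (no effect); the 7×21 cube at (8.5, 7) misses the remaining region (no effect) — 1 connected region; the r=4 cylinder at (7.5, 5) contributes a regular 16-gon of circumradius 4; After the difference (first − rest): starting from the result so far, the r=4 cylinder at (7.5, 5) partially overlaps it — only the 33.11 mm² overlap (of its 48.98 mm²) is removed, clipping the outline — 1 connected region. The result has 1 disconnected region.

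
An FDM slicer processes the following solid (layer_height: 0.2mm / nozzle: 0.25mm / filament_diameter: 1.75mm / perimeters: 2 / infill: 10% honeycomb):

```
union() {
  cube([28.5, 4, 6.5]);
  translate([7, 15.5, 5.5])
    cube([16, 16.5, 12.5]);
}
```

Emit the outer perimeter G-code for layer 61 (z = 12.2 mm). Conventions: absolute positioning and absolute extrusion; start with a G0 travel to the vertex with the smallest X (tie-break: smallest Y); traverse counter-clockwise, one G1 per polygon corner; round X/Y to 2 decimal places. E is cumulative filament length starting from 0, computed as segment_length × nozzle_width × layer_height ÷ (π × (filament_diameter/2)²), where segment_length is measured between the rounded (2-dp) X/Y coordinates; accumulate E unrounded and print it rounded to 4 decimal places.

At z = 12.2 mm: the cube is not intersected at this z (z outside [0, 6.5]); the cube at (7, 15.5) (footprint 16×16.5) is included at this height; Merging all regions: only the 16×16.5 cube at (7, 15.5) is present, so the union is just that shape — 1 connected region. The outline is a single polygon with 4 vertices. Extrusion per mm of travel: 0.25 × 0.2 / (π × 0.875²) = 0.020788. Accumulating E over each segment gives final E = 1.3512.

G0 X7.00 Y15.50 Z12.20
G1 X23.00 Y15.50 E0.3326
G1 X23.00 Y32.00 E0.6756
G1 X7.00 Y32.00 E1.0082
G1 X7.00 Y15.50 E1.3512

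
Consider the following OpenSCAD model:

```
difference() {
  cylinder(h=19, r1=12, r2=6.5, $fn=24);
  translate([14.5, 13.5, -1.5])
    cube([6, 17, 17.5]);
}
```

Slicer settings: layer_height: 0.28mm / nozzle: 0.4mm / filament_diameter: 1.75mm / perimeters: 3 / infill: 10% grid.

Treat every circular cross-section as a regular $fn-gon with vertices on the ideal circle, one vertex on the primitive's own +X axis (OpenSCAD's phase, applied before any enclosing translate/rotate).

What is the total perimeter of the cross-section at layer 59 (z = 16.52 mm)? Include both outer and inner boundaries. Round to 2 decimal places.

At z = 16.52 mm: the cone (r1=12→r2=6.5) has section circumradius 7.218 here — a regular 24-gon (perimeter = 2·24·7.218·sin(180°/24) = 45.22 mm); the cube at (14.5, 13.5) does not reach this height (z outside [-1.5, 16]); Subtracting the remaining from the first: none of the subtracted shapes is present at this height, so the cone is unchanged — boundary = 45.22 mm. Overall, the cross-section is a single solid region. Total boundary length (outer) = 45.22 mm.

45.22 mm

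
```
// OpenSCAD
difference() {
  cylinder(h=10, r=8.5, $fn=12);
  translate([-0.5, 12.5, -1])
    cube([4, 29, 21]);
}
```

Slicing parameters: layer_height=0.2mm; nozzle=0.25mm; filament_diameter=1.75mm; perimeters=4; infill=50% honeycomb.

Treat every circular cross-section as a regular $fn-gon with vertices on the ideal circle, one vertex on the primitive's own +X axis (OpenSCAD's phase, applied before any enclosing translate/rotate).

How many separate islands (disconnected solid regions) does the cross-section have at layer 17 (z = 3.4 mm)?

At z = 3.4 mm: the r=8.5 cylinder gives a regular 12-gon of circumradius 8.5 (constant along its height); the cube at (-0.5, 12.5) is present — its section is the full 4×29 rectangle; After the difference (first − rest): starting from the r=8.5 cylinder, the 4×29 cube at (-0.5, 12.5) misses the remaining region (no effect) — 1 connected region. Overall, the cross-section is a single solid region. Island count = 1.

1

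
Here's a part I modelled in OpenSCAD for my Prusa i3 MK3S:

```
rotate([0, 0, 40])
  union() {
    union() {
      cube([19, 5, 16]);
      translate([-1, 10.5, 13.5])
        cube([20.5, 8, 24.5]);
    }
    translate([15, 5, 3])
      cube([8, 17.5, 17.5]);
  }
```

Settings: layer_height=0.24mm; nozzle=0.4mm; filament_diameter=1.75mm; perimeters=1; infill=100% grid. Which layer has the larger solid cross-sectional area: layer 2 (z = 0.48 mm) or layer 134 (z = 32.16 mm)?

Layer 2 (z = 0.48): the 19×5 cube contributes its full rectangle (area 95.00 mm²); the cube at (-1, 10.5) is absent (z outside [13.5, 38]); Merging all regions: only the 19×5 cube is present, so the union is just that shape — area = 95.00 mm²; the cube at (15, 5) does not reach this height (z outside [3, 20.5]); Taking the union: only that combined region is present, so the union is just that shape — area = 95.00 mm²; (rotated 40° about Z; rotation is an isometry so areas/perimeters/island counts are preserved). So its area = 95.00 mm². Layer 134 (z = 32.16): the cube does not reach this height (z outside [0, 16]); the 20.5×8 cube at (-1, 10.5) contributes its full rectangle (area 164.00 mm²); Merging all regions: only the 20.5×8 cube at (-1, 10.5) is present, so the union is just that shape — area = 164.00 mm²; the cube at (15, 5) does not reach this height (z outside [3, 20.5]); Combining (union): only that combined region is present, so the union is just that shape — area = 164.00 mm²; (whole slice rotated 40° about Z — lengths, areas and connectivity unchanged). So its area = 164.00 mm². Layer 134 is larger (164.00 vs 95.00 mm²).

layer 134 (z = 32.16 mm)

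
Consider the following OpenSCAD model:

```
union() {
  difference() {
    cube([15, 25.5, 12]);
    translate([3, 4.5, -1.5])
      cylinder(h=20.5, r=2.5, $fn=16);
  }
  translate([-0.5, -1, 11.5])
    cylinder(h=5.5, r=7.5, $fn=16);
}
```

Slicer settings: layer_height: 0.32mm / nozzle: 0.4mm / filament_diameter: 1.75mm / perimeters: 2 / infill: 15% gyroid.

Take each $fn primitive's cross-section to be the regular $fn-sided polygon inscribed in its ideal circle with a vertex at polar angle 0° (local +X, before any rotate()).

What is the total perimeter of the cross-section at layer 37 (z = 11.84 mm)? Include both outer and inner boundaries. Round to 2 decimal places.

116.46 mm

At z = 11.84 mm: the cube is present — its section is the full 15×25.5 rectangle (perimeter 81.00 mm); the cylinder at (3, 4.5): section is a regular 16-gon, circumradius r=2.5 (perimeter = 2·16·2.500·sin(180°/16) = 15.61 mm); After the difference (first − rest): starting from the 15×25.5 cube, the r=2.5 cylinder at (3, 4.5) lies wholly inside it (removes its full 19.13 mm² and its 15.61 mm outline becomes a hole wall) — boundary (outer + 1 inner loop) = 96.61 mm; the cylinder at (-0.5, -1): section is a regular 16-gon, circumradius r=7.5 (perimeter = 2·16·7.500·sin(180°/16) = 46.82 mm); Taking the union: the regions partially overlap (shared area 19.16 mm²), so the edge portions inside another operand are dropped and the merged outline is re-measured after clipping — boundary (outer + 1 inner loop) = 116.46 mm. Overall, the cross-section is one region with 1 hole. Total boundary length (outer + inner) = 116.46 mm.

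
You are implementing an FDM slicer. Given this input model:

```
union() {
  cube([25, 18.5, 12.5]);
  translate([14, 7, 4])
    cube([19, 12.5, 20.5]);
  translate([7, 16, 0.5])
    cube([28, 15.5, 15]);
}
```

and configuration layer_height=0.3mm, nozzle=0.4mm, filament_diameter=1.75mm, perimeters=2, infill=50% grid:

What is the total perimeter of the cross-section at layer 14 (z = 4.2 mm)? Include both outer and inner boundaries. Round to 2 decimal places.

133.00 mm

At z = 4.2 mm: the cube is present — its section is the full 25×18.5 rectangle (perimeter 87.00 mm); the 19×12.5 cube at (14, 7) contributes its full rectangle (perimeter 63.00 mm); the cube at (7, 16) (footprint 28×15.5) is included at this height (perimeter 87.00 mm); Combining (union): the regions partially overlap (shared area 210.50 mm²), so the edge portions inside another operand are dropped and the merged outline is re-measured after clipping — boundary = 133.00 mm. Overall, the cross-section is a single solid region. Total boundary length (outer) = 133.00 mm.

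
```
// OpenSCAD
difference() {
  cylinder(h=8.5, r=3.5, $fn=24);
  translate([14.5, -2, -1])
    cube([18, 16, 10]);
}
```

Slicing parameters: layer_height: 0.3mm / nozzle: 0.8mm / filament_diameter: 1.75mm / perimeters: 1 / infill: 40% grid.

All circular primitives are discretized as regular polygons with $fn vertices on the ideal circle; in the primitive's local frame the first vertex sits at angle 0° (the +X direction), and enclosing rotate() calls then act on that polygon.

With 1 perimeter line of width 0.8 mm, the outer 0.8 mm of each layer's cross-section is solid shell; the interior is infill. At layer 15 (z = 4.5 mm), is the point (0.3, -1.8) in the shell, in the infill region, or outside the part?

At z = 4.5 mm: the cylinder: section is a regular 24-gon, circumradius r=3.5; the cube at (14.5, -2) (footprint 18×16) is included at this height; Taking the first minus the rest: starting from the r=3.5 cylinder, the 18×16 cube at (14.5, -2) misses the remaining region (no effect) — 1 connected region. Overall, the cross-section is a single solid region. The nearest boundary edge runs (0.91, -3.38)→(-0.00, -3.50); distance from the point to it = 1.65 mm. The point is inside the cross-section and 1.65 mm from the nearest boundary — more than the 0.8 mm shell width (1 × 0.8), so it's in the infill interior.

infill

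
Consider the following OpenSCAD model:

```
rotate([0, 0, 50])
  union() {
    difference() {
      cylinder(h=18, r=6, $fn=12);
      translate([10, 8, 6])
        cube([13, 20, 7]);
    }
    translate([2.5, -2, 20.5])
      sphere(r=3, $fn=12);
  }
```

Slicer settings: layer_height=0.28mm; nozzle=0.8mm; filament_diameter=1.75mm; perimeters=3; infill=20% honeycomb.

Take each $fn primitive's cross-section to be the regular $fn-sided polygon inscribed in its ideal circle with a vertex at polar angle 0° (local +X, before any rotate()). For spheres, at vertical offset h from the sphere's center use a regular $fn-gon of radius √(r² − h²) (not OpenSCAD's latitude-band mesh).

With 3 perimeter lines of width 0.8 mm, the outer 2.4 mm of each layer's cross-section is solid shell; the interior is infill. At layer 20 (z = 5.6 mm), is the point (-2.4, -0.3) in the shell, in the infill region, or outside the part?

At z = 5.6 mm: the r=6 cylinder contributes a regular 12-gon of circumradius 6; the cube at (10, 8) does not reach this height (z outside [6, 13]); Taking the first minus the rest: none of the subtracted shapes is present at this height, so the r=6 cylinder is unchanged — 1 connected region; the sphere at (2.5, -2) does not reach this height (|z−center|=14.900 > r=3); Taking the union: only the result so far is present, so the union is just that shape — 1 connected region; (whole slice rotated 50° about Z — lengths, areas and connectivity unchanged). Overall, the cross-section is a single solid region. Undo the 50° rotation: the query point maps to (-1.773, 1.646) in the un-rotated model frame. The nearest boundary edge runs (-3.00, 5.20)→(-5.20, 3.00); distance from the point to it = 3.38 mm. The point is inside the cross-section and 3.38 mm from the nearest boundary — more than the 2.4 mm shell width (3 × 0.8), so it's in the infill interior.

infill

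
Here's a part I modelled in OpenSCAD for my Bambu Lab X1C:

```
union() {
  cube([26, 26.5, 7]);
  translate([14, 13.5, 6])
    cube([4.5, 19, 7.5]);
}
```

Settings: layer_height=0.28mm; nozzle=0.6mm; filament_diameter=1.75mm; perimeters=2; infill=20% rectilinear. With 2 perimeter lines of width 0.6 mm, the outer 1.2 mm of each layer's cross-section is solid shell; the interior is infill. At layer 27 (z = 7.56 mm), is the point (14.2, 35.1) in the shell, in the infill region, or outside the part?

At z = 7.56 mm: the cube is not intersected at this z (z outside [0, 7]); the 4.5×19 cube at (14, 13.5) contributes its full rectangle; Merging all regions: only the 4.5×19 cube at (14, 13.5) is present, so the union is just that shape — 1 connected region. Overall, the cross-section is a single solid region. The nearest boundary edge runs (18.50, 32.50)→(14.00, 32.50); distance from the point to it = 2.60 mm. The point is not inside any of the regions above, so it lies outside the cross-section (2.60 mm from the nearest boundary).

outside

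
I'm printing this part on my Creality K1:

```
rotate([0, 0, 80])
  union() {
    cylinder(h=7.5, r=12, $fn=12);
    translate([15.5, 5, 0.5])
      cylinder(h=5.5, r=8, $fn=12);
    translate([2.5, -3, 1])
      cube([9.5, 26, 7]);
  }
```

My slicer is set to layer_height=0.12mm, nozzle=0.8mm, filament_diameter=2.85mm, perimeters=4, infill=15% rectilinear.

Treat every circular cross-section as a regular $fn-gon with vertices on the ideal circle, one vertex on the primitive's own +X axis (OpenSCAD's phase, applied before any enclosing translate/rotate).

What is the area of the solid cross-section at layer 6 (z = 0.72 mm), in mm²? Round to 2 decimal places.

600.63 mm²

At z = 0.72 mm: the r=12 cylinder contributes a regular 12-gon of circumradius 12 (area = (12/2)·12.000²·sin(360°/12) = 432.00 mm²); the r=8 cylinder at (15.5, 5) contributes a regular 12-gon of circumradius 8 (area = (12/2)·8.000²·sin(360°/12) = 192.00 mm²); the cube at (2.5, -3) is not intersected at this z (z outside [1, 8]); Merging all regions: the regions partially overlap — summed areas 624.00 mm² minus the doubly-counted overlap 23.37 mm² gives 600.63 mm² — area = 600.63 mm²; (whole slice rotated 80° about Z — lengths, areas and connectivity unchanged). Overall, the cross-section is a single solid region. Net area = 600.63 mm².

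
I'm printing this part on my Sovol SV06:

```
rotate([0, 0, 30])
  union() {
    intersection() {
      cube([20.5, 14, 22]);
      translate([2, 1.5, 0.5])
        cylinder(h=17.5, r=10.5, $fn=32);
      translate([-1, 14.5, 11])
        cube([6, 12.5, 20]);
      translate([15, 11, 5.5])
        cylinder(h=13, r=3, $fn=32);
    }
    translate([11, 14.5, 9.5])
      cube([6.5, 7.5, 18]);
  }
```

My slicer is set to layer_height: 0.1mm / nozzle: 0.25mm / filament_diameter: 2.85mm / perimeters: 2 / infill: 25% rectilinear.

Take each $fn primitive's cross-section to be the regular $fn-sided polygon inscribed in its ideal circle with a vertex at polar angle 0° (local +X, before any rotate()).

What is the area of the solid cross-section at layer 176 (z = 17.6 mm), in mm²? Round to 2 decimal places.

At z = 17.6 mm: the cube is present — its section is the full 20.5×14 rectangle (area 287.00 mm²); the r=10.5 cylinder at (2, 1.5) contributes a regular 32-gon of circumradius 10.5 (area = (32/2)·10.500²·sin(360°/32) = 344.14 mm²); the cube at (-1, 14.5) is present — its section is the full 6×12.5 rectangle (area 75.00 mm²); the r=3 cylinder at (15, 11) contributes a regular 32-gon of circumradius 3 (area = (32/2)·3.000²·sin(360°/32) = 28.09 mm²); Keeping only the common overlap: the r=10.5 cylinder at (2, 1.5) partially overlaps the 20.5×14 cube; clipping to the common part keeps 125.48 mm²; the 6×12.5 cube at (-1, 14.5) does not overlap the running intersection (empty); the r=3 cylinder at (15, 11) does not overlap the running intersection (empty) — nothing remains; the cube at (11, 14.5) (footprint 6.5×7.5) is included at this height (area 48.75 mm²); Taking the union: only the 6.5×7.5 cube at (11, 14.5) is present, so the union is just that shape — area = 48.75 mm²; (rotated 30° about Z; rotation is an isometry so areas/perimeters/island counts are preserved). Overall, the cross-section is a single solid region. Net area = 48.75 mm².

48.75 mm²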